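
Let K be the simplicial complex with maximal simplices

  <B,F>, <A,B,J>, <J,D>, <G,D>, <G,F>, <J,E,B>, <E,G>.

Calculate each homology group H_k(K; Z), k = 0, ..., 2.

Order the vertices as A < B < D < E < F < G < J. Listing each simplex with vertices in this order, K has dimension 2 with simplices:

  0-simplices (7): A, B, D, E, F, G, J
  1-simplices (10): AB, AJ, BE, BF, BJ, DG, DJ, EG, EJ, FG
  2-simplices (2): ABJ, BEJ

Hence C_0 ≅ Z^7, C_1 ≅ Z^10, C_2 ≅ Z^2.

Boundary ∂_1: C_1 → C_0 maps an edge to its endpoints' difference, ∂[p,q] = q − p. For instance
  ∂DG = G − D.
As a 7×10 matrix over Z this has rank 6, with invariant factors (1,1,1,1,1,1).

The boundary map ∂_2: C_2 → C_1 maps a triangle to the signed sum of its edges. For instance
  ∂ABJ = BJ − AJ + AB,
  ∂BEJ = EJ − BJ + BE.
This gives a 10×2 integer matrix of rank 2; reducing to Smith normal form yields diagonal entries (1,1).

From H_k ≅ ker(∂_k) / im(∂_{k+1}) we obtain:

  H_0: rank C_0 − rank ∂_1 = 7 − 6 = 1, and the invariant factors of ∂_1 are all 1, so H_0 ≅ Z.
  H_1: rank ker ∂_1 − rank ∂_2 = (10 − 6) − 2 = 2, and the invariant factors of ∂_2 are all 1, so H_1 ≅ Z^2.
  H_2: rank ker ∂_2 − rank ∂_3 = (2 − 2) − 0 = 0, and there is no ∂_3, so H_2 ≅ 0.

H_0 ≅ Z,  H_1 ≅ Z^2,  H_2 = 0.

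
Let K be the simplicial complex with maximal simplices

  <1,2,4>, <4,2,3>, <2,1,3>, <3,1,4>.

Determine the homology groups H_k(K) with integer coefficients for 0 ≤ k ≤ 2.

H_0 ≅ Z,  H_1 = 0,  H_2 ≅ Z.

Fix the vertex order 1 < 2 < 3 < 4 and write every simplex with vertices in increasing order. Then dim K = 2 and the simplices of K are:

  0-simplices (4): [1], [2], [3], [4]
  1-simplices (6): [1,2], [1,3], [1,4], [2,3], [2,4], [3,4]
  2-simplices (4): [1,2,3], [1,2,4], [1,3,4], [2,3,4]

Hence C_0 ≅ Z^4, C_1 ≅ Z^6, C_2 ≅ Z^4.

Boundary ∂_1: C_1 → C_0 maps an edge to its endpoints' difference, ∂[p,q] = q − p.
This gives a 4×6 integer matrix of rank 3; reducing to Smith normal form yields diagonal entries (1,1,1).

∂_2: C_2 → C_1 maps a triangle to the signed sum of its edges. For instance
  ∂[1,2,4] = [2,4] − [1,4] + [1,2],
  ∂[1,3,4] = [3,4] − [1,4] + [1,3].
This gives a 6×4 integer matrix of rank 3; reducing to Smith normal form yields diagonal entries (1,1,1).

Now H_k = ker ∂_k / im ∂_{k+1}, so:

  H_0: rank C_0 − rank ∂_1 = 4 − 3 = 1, and the invariant factors of ∂_1 are all 1, so H_0 ≅ Z.
  H_1: rank ker ∂_1 − rank ∂_2 = (6 − 3) − 3 = 0, and the invariant factors of ∂_2 are all 1, so H_1 ≅ 0.
  H_2: rank ker ∂_2 − rank ∂_3 = (4 − 3) − 0 = 1, and there is no ∂_3, so H_2 ≅ Z.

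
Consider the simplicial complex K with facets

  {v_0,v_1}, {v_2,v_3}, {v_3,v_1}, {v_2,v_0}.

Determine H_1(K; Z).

K has 4 vertices, 4 edges.
rank ∂_1 = 3, rank ∂_2 = 0 ⇒ b_1 = 4 − 3 − 0 = 1. So H_1 = Z.

H_1 ≅ Z.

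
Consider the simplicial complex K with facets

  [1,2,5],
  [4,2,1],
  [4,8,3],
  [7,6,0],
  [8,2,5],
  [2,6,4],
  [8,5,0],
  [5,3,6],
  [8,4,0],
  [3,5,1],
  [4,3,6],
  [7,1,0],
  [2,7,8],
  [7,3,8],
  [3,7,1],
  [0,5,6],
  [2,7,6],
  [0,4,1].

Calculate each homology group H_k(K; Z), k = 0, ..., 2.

Order the vertices as 0 < 1 < 2 < 3 < 4 < 5 < 6 < 7 < 8. Listing each simplex with vertices in this order, K has dimension 2 with simplices:

  0-simplices (9): [0], [1], [2], [3], [4], [5], [6], [7], [8]
  1-simplices (27): (27 of them)
  2-simplices (18): [0,1,4], [0,1,7], [0,4,8], [0,5,6], [0,5,8], [0,6,7], [1,2,4], [1,2,5], [1,3,5], [1,3,7], [2,4,6], [2,5,8], [2,6,7], [2,7,8], [3,4,6], [3,4,8], [3,5,6], [3,7,8]

Hence C_0 ≅ Z^9, C_1 ≅ Z^27, C_2 ≅ Z^18.

Boundary ∂_1: C_1 → C_0 maps an edge to its endpoints' difference, ∂[p,q] = q − p.
As a 9×27 matrix over Z this has rank 8, with invariant factors (1,1,1,1,1,1,1,1).

∂_2: C_2 → C_1 acts by ∂[p,q,r] = [q,r] − [p,r] + [p,q]. For instance
  ∂[2,5,8] = [5,8] − [2,8] + [2,5],
  ∂[3,4,6] = [4,6] − [3,6] + [3,4].
The 27×18 boundary matrix has rank 17 and Smith normal form diag(1,1,1,1,1,1,1,1,1,1,1,1,1,1,1,1,1).

Now H_k = ker ∂_k / im ∂_{k+1}, so:

  H_0: rank C_0 − rank ∂_1 = 9 − 8 = 1, and the invariant factors of ∂_1 are all 1, so H_0 = Z.
  H_1: rank ker ∂_1 − rank ∂_2 = (27 − 8) − 17 = 2, and the invariant factors of ∂_2 are all 1, so H_1 = Z^2.
  H_2: rank ker ∂_2 − rank ∂_3 = (18 − 17) − 0 = 1, and there is no ∂_3, so H_2 = Z.

H_0 ≅ Z,  H_1 ≅ Z^2,  H_2 ≅ Z.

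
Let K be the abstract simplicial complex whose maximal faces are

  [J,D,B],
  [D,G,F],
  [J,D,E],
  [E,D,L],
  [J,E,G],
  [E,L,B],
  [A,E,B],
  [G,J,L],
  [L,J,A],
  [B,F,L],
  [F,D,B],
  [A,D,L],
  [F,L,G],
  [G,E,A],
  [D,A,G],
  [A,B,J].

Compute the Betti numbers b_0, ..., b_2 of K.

Order the vertices as A < B < D < E < F < G < J < L. Listing each simplex with vertices in this order, K has dimension 2 with simplices:

  0-simplices (8): A, B, D, E, F, G, J, L
  1-simplices (24): AB, AD, AE, AG, AJ, AL, BD, BE, BF, BJ, BL, DE, DF, DG, DJ, DL, EG, EJ, EL, FG, FL, GJ, GL, JL
  2-simplices (16): ABE, ABJ, ADG, ADL, AEG, AJL, BDF, BDJ, BEL, BFL, DEJ, DEL, DFG, EGJ, FGL, GJL

so the chain groups are C_0 ≅ Z^8, C_1 ≅ Z^24, C_2 ≅ Z^16.

Boundary ∂_1: C_1 → C_0 is given by ∂[p,q] = [q] − [p].
This gives a 8×24 integer matrix of rank 7; reducing to Smith normal form yields diagonal entries (1,1,1,1,1,1,1).

∂_2: C_2 → C_1 sends each 2-simplex [p,q,r] to [q,r] − [p,r] + [p,q]. For instance
  ∂ADL = DL − AL + AD,
  ∂DEJ = EJ − DJ + DE.
As a 24×16 matrix over Z this has rank 15, with invariant factors (1,1,1,1,1,1,1,1,1,1,1,1,1,1,1).

Now H_k = ker ∂_k / im ∂_{k+1}, so:

  H_0: rank C_0 − rank ∂_1 = 8 − 7 = 1, and the invariant factors of ∂_1 are all 1, so H_0 ≅ Z.
  H_1: rank ker ∂_1 − rank ∂_2 = (24 − 7) − 15 = 2, and the invariant factors of ∂_2 are all 1, so H_1 ≅ Z^2.
  H_2: rank ker ∂_2 − rank ∂_3 = (16 − 15) − 0 = 1, and there is no ∂_3, so H_2 ≅ Z.

As a check, the Euler characteristic is 8 − 24 + 16 = 0, which agrees with 1 − 2 + 1 = 0.

Hence the Betti numbers are b_0 = 1, b_1 = 2, b_2 = 1.

b_0 = 1, b_1 = 2, b_2 = 1.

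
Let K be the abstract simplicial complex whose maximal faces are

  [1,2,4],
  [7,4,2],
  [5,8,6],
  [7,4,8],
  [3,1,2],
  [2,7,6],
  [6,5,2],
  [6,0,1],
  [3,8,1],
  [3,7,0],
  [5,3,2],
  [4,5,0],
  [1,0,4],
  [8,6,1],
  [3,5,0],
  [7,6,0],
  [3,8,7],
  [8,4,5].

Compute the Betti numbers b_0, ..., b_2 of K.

b_0 = 1, b_1 = 2, b_2 = 1.

We work with the vertex ordering 0 < 1 < 2 < 3 < 4 < 5 < 6 < 7 < 8. The simplices of K, each written with vertices in increasing order, are:

  0-simplices (9): [0], [1], [2], [3], [4], [5], [6], [7], [8]
  1-simplices (27): (27 of them)
  2-simplices (18): [0,1,4], [0,1,6], [0,3,5], [0,3,7], [0,4,5], [0,6,7], [1,2,3], [1,2,4], [1,3,8], [1,6,8], [2,3,5], [2,4,7], [2,5,6], [2,6,7], [3,7,8], [4,5,8], [4,7,8], [5,6,8]

giving chain groups C_0 ≅ Z^9, C_1 ≅ Z^27, C_2 ≅ Z^18.

The boundary map ∂_1: C_1 → C_0 sends each edge [p,q] (with p < q) to q − p.
The 9×27 boundary matrix has rank 8 and Smith normal form diag(1,1,1,1,1,1,1,1).

Boundary ∂_2: C_2 → C_1 maps a triangle to the signed sum of its edges. For instance
  ∂[0,6,7] = [6,7] − [0,7] + [0,6],
  ∂[0,3,5] = [3,5] − [0,5] + [0,3].
The resulting 27×18 matrix has rank 17, and its Smith normal form has invariant factors (1,1,1,1,1,1,1,1,1,1,1,1,1,1,1,1,1).

Now H_k = ker ∂_k / im ∂_{k+1}, so:

  H_0: rank C_0 − rank ∂_1 = 9 − 8 = 1, and the invariant factors of ∂_1 are all 1, so H_0 = Z.
  H_1: rank ker ∂_1 − rank ∂_2 = (27 − 8) − 17 = 2, and the invariant factors of ∂_2 are all 1, so H_1 = Z^2.
  H_2: rank ker ∂_2 − rank ∂_3 = (18 − 17) − 0 = 1, and there is no ∂_3, so H_2 = Z.

As a check, the Euler characteristic is 9 − 27 + 18 = 0, which agrees with 1 − 2 + 1 = 0.

Hence the Betti numbers are b_0 = 1, b_1 = 2, b_2 = 1.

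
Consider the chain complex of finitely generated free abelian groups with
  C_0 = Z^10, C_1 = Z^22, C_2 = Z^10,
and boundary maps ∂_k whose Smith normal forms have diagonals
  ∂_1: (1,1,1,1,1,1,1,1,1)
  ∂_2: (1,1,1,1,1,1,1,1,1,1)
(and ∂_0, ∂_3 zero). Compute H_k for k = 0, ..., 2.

H_0 = Z,  H_1 = Z^3,  H_2 = 0.

H_0: b_0 = 10 − 0 − 9 = 1; torsion from ∂_1 factors > 1: none. So H_0 = Z.
H_1: b_1 = 22 − 9 − 10 = 3; torsion from ∂_2 factors > 1: none. So H_1 = Z^3.
H_2: b_2 = 10 − 10 − 0 = 0; torsion from ∂_3 factors > 1: none. So H_2 = 0.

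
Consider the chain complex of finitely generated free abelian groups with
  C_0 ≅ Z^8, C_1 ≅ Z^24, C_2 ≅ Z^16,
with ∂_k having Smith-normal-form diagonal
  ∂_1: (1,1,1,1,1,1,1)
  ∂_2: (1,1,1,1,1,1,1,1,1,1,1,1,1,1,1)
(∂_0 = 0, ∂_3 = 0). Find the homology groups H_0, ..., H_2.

H_0 = Z,  H_1 = Z^2,  H_2 = Z.

H_0: b_0 = 8 − 0 − 7 = 1; torsion from ∂_1 factors > 1: none. So H_0 = Z.
H_1: b_1 = 24 − 7 − 15 = 2; torsion from ∂_2 factors > 1: none. So H_1 = Z^2.
H_2: b_2 = 16 − 15 − 0 = 1; torsion from ∂_3 factors > 1: none. So H_2 = Z.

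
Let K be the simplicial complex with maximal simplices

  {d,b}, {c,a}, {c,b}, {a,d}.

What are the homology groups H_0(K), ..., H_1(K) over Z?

Fix the vertex order a < b < c < d and write every simplex with vertices in increasing order. Then dim K = 1 and the simplices of K are:

  0-simplices (4): a, b, c, d
  1-simplices (4): ac, ad, bc, bd

Hence C_0 ≅ Z^4, C_1 ≅ Z^4.

The boundary map ∂_1: C_1 → C_0 is given by ∂[p,q] = [q] − [p]. For instance
  ∂ac = c − a.
The resulting 4×4 matrix has rank 3, and its Smith normal form has invariant factors (1,1,1).

From H_k ≅ ker(∂_k) / im(∂_{k+1}) we obtain:

  H_0: rank C_0 − rank ∂_1 = 4 − 3 = 1, and the invariant factors of ∂_1 are all 1, so H_0 = Z.
  H_1: rank ker ∂_1 − rank ∂_2 = (4 − 3) − 0 = 1, and there is no ∂_2, so H_1 = Z.

As a check, the Euler characteristic is 4 − 4 = 0, which agrees with 1 − 1 = 0.
(K is a triangulation of the circle S^1.)

H_0 ≅ Z,  H_1 ≅ Z.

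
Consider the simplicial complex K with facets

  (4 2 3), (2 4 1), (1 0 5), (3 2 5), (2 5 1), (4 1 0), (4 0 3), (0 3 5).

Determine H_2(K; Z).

H_2 = Z.

We work with the vertex ordering 0 < 1 < 2 < 3 < 4 < 5. The simplices of K, each written with vertices in increasing order, are:

  0-simplices (6): [0], [1], [2], [3], [4], [5]
  1-simplices (12): [0,1], [0,3], [0,4], [0,5], [1,2], [1,4], [1,5], [2,3], [2,4], [2,5], [3,4], [3,5]
  2-simplices (8): [0,1,4], [0,1,5], [0,3,4], [0,3,5], [1,2,4], [1,2,5], [2,3,4], [2,3,5]

giving chain groups C_0 ≅ Z^6, C_1 ≅ Z^12, C_2 ≅ Z^8.

∂_1: C_1 → C_0 sends each edge [p,q] (with p < q) to q − p. For instance
  ∂[1,2] = [2] − [1].
The 6×12 boundary matrix has rank 5 and Smith normal form diag(1,1,1,1,1).

∂_2: C_2 → C_1 maps a triangle to the signed sum of its edges. For instance
  ∂[1,2,5] = [2,5] − [1,5] + [1,2],
  ∂[1,2,4] = [2,4] − [1,4] + [1,2].
This gives a 12×8 integer matrix of rank 7; reducing to Smith normal form yields diagonal entries (1,1,1,1,1,1,1).

Computing H_k = (kernel of ∂_k) / (image of ∂_{k+1}):

  H_2: rank ker ∂_2 − rank ∂_3 = (8 − 7) − 0 = 1, and there is no ∂_3, so H_2 ≅ Z.

(K is a triangulation of the 2-sphere S^2.)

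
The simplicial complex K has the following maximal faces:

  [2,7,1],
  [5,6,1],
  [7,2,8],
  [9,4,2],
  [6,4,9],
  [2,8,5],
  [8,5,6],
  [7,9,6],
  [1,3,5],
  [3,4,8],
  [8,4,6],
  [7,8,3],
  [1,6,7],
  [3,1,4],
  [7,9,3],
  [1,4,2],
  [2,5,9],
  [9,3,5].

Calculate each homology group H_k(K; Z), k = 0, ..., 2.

H_0 ≅ Z,  H_1 ≅ Z^2,  H_2 ≅ Z.

Fix the vertex order 1 < 2 < 3 < 4 < 5 < 6 < 7 < 8 < 9 and write every simplex with vertices in increasing order. Then dim K = 2 and the simplices of K are:

  0-simplices (9): [1], [2], [3], [4], [5], [6], [7], [8], [9]
  1-simplices (27): (27 of them)
  2-simplices (18): [1,2,4], [1,2,7], [1,3,4], [1,3,5], [1,5,6], [1,6,7], [2,4,9], [2,5,8], [2,5,9], [2,7,8], [3,4,8], [3,5,9], [3,7,8], [3,7,9], [4,6,8], [4,6,9], [5,6,8], [6,7,9]

giving chain groups C_0 ≅ Z^9, C_1 ≅ Z^27, C_2 ≅ Z^18.

∂_1: C_1 → C_0 is given by ∂[p,q] = [q] − [p]. For instance
  ∂[2,5] = [5] − [2].
The 9×27 boundary matrix has rank 8 and Smith normal form diag(1,1,1,1,1,1,1,1).

∂_2: C_2 → C_1 maps a triangle to the signed sum of its edges. For instance
  ∂[3,7,8] = [7,8] − [3,8] + [3,7],
  ∂[4,6,8] = [6,8] − [4,8] + [4,6].
This gives a 27×18 integer matrix of rank 17; reducing to Smith normal form yields diagonal entries (1,1,1,1,1,1,1,1,1,1,1,1,1,1,1,1,1).

Now H_k = ker ∂_k / im ∂_{k+1}, so:

  H_0: rank C_0 − rank ∂_1 = 9 − 8 = 1, and the invariant factors of ∂_1 are all 1, so H_0 = Z.
  H_1: rank ker ∂_1 − rank ∂_2 = (27 − 8) − 17 = 2, and the invariant factors of ∂_2 are all 1, so H_1 = Z^2.
  H_2: rank ker ∂_2 − rank ∂_3 = (18 − 17) − 0 = 1, and there is no ∂_3, so H_2 = Z.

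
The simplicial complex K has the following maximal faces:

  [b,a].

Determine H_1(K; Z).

K has 2 vertices, 1 edge.
rank ∂_1 = 1, rank ∂_2 = 0 ⇒ b_1 = 1 − 1 − 0 = 0. So H_1 = 0.

H_1 = 0.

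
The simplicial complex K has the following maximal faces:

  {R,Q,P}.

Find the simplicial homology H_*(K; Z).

H_0 ≅ Z,  H_1 = 0,  H_2 = 0.

Order the vertices as P < Q < R. Listing each simplex with vertices in this order, K has dimension 2 with simplices:

  0-simplices (3): P, Q, R
  1-simplices (3): PQ, PR, QR
  2-simplices (1): PQR

giving chain groups C_0 ≅ Z^3, C_1 ≅ Z^3, C_2 ≅ Z^1.

Boundary ∂_1: C_1 → C_0 is given by ∂[p,q] = [q] − [p].
The resulting 3×3 matrix has rank 2, and its Smith normal form has invariant factors (1,1).

The boundary map ∂_2: C_2 → C_1 acts by ∂[p,q,r] = [q,r] − [p,r] + [p,q]. For instance
  ∂PQR = QR − PR + PQ.
The resulting 3×1 matrix has rank 1, and its Smith normal form has invariant factors (1).

From H_k ≅ ker(∂_k) / im(∂_{k+1}) we obtain:

  H_0: rank C_0 − rank ∂_1 = 3 − 2 = 1, and the invariant factors of ∂_1 are all 1, so H_0 ≅ Z.
  H_1: rank ker ∂_1 − rank ∂_2 = (3 − 2) − 1 = 0, and the invariant factors of ∂_2 are all 1, so H_1 ≅ 0.
  H_2: rank ker ∂_2 − rank ∂_3 = (1 − 1) − 0 = 0, and there is no ∂_3, so H_2 ≅ 0.

(K is a triangulation of the 2-simplex.)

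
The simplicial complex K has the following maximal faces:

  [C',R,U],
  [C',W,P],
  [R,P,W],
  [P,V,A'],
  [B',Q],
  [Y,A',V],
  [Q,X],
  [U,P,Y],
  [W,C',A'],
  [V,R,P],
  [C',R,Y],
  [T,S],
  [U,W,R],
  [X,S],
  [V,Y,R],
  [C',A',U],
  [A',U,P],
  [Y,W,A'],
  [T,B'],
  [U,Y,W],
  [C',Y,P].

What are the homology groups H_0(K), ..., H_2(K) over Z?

H_0 ≅ Z^2,  H_1 ≅ Z^3,  H_2 ≅ Z.

Fix the vertex order P < Q < R < S < T < U < V < W < X < Y < A' < B' < C' and write every simplex with vertices in increasing order. Then dim K = 2 and the simplices of K are:

  0-simplices (13): [P], [Q], [R], [S], [T], [U], [V], [W], [X], [Y], [A'], [B'], [C']
  1-simplices (29): (29 of them)
  2-simplices (16): [P,R,V], [P,R,W], [P,U,Y], [P,U,A'], [P,V,A'], [P,W,C'], [P,Y,C'], [R,U,W], [R,U,C'], [R,V,Y], [R,Y,C'], [U,W,Y], [U,A',C'], [V,Y,A'], [W,Y,A'], [W,A',C']

so the chain groups are C_0 ≅ Z^13, C_1 ≅ Z^29, C_2 ≅ Z^16.

The boundary map ∂_1: C_1 → C_0 maps an edge to its endpoints' difference, ∂[p,q] = q − p. For instance
  ∂[W,C'] = [C'] − [W].
The resulting 13×29 matrix has rank 11, and its Smith normal form has invariant factors (1,1,1,1,1,1,1,1,1,1,1).

∂_2: C_2 → C_1 maps a triangle to the signed sum of its edges. For instance
  ∂[P,R,V] = [R,V] − [P,V] + [P,R],
  ∂[W,Y,A'] = [Y,A'] − [W,A'] + [W,Y].
As a 29×16 matrix over Z this has rank 15, with invariant factors (1,1,1,1,1,1,1,1,1,1,1,1,1,1,1).

Computing H_k = (kernel of ∂_k) / (image of ∂_{k+1}):

  H_0: rank C_0 − rank ∂_1 = 13 − 11 = 2, and the invariant factors of ∂_1 are all 1, so H_0 = Z^2.
  H_1: rank ker ∂_1 − rank ∂_2 = (29 − 11) − 15 = 3, and the invariant factors of ∂_2 are all 1, so H_1 = Z^3.
  H_2: rank ker ∂_2 − rank ∂_3 = (16 − 15) − 0 = 1, and there is no ∂_3, so H_2 = Z.

As a check, the Euler characteristic is 13 − 29 + 16 = 0, which agrees with 2 − 3 + 1 = 0.
(K is a triangulation of the disjoint union of the torus T^2 and the circle S^1.)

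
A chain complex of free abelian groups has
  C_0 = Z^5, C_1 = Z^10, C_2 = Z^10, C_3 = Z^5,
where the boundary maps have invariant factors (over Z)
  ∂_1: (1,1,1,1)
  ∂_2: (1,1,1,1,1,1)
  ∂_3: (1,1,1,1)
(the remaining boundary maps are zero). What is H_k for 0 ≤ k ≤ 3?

H_0 ≅ Z,  H_1 = 0,  H_2 = 0,  H_3 ≅ Z.

H_0: b_0 = 5 − 0 − 4 = 1; torsion from ∂_1 factors > 1: none. So H_0 ≅ Z.
H_1: b_1 = 10 − 4 − 6 = 0; torsion from ∂_2 factors > 1: none. So H_1 ≅ 0.
H_2: b_2 = 10 − 6 − 4 = 0; torsion from ∂_3 factors > 1: none. So H_2 ≅ 0.
H_3: b_3 = 5 − 4 − 0 = 1; torsion from ∂_4 factors > 1: none. So H_3 ≅ Z.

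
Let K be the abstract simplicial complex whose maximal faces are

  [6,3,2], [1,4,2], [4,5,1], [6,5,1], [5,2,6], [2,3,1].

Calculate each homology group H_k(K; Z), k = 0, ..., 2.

K has 6 vertices, 12 edges, 6 triangles.
rank ∂_0 = 0, rank ∂_1 = 5 ⇒ b_0 = 6 − 0 − 5 = 1; all invariant factors of ∂_1 are 1 so no torsion. So H_0 ≅ Z.
rank ∂_1 = 5, rank ∂_2 = 6 ⇒ b_1 = 12 − 5 − 6 = 1; all invariant factors of ∂_2 are 1 so no torsion. So H_1 ≅ Z.
rank ∂_2 = 6, rank ∂_3 = 0 ⇒ b_2 = 6 − 6 − 0 = 0. So H_2 ≅ 0.

H_0 = Z,  H_1 = Z,  H_2 = 0.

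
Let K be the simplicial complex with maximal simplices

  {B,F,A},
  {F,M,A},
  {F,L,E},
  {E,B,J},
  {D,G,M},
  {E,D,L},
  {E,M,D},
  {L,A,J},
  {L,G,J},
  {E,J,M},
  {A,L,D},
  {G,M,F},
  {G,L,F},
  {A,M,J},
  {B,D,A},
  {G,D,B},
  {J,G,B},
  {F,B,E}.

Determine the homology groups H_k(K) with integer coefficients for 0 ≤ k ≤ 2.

H_0 ≅ Z,  H_1 ≅ Z^2,  H_2 ≅ Z.

K has 9 vertices, 27 edges, 18 triangles.
rank ∂_0 = 0, rank ∂_1 = 8 ⇒ b_0 = 9 − 0 − 8 = 1; all invariant factors of ∂_1 are 1 so no torsion. So H_0 ≅ Z.
rank ∂_1 = 8, rank ∂_2 = 17 ⇒ b_1 = 27 − 8 − 17 = 2; all invariant factors of ∂_2 are 1 so no torsion. So H_1 ≅ Z^2.
rank ∂_2 = 17, rank ∂_3 = 0 ⇒ b_2 = 18 − 17 − 0 = 1. So H_2 ≅ Z.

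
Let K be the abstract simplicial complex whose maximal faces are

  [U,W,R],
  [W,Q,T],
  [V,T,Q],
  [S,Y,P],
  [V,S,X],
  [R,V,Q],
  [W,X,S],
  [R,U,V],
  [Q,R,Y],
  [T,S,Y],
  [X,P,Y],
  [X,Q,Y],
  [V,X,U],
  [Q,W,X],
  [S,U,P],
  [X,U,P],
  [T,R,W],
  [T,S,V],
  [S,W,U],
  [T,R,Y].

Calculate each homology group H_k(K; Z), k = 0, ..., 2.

H_0 = Z,  H_1 = Z ⊕ Z/2,  H_2 = 0.

Fix the vertex order P < Q < R < S < T < U < V < W < X < Y and write every simplex with vertices in increasing order. Then dim K = 2 and the simplices of K are:

  0-simplices (10): P, Q, R, S, T, U, V, W, X, Y
  1-simplices (30): PS, PU, PX, PY, QR, QT, QV, QW, QX, QY, RT, RU, RV, RW, RY, ST, SU, SV, SW, SX, SY, TV, TW, TY, UV, UW, UX, VX, WX, XY
  2-simplices (20): PSU, PSY, PUX, PXY, QRV, QRY, QTV, QTW, QWX, QXY, RTW, RTY, RUV, RUW, STV, STY, SUW, SVX, SWX, UVX

giving chain groups C_0 ≅ Z^10, C_1 ≅ Z^30, C_2 ≅ Z^20.

Boundary ∂_1: C_1 → C_0 is given by ∂[p,q] = [q] − [p].
As a 10×30 matrix over Z this has rank 9, with invariant factors (1,1,1,1,1,1,1,1,1).

Boundary ∂_2: C_2 → C_1 maps a triangle to the signed sum of its edges. For instance
  ∂PSU = SU − PU + PS,
  ∂QTW = TW − QW + QT.
This gives a 30×20 integer matrix of rank 20; reducing to Smith normal form yields diagonal entries (1,1,1,1,1,1,1,1,1,1,1,1,1,1,1,1,1,1,1,2).

From H_k ≅ ker(∂_k) / im(∂_{k+1}) we obtain:

  H_0: rank C_0 − rank ∂_1 = 10 − 9 = 1, and the invariant factors of ∂_1 are all 1, so H_0 = Z.
  H_1: rank ker ∂_1 − rank ∂_2 = (30 − 9) − 20 = 1, and ∂_2 has invariant factor 2 > 1, so H_1 = Z ⊕ Z/2.
  H_2: rank ker ∂_2 − rank ∂_3 = (20 − 20) − 0 = 0, and there is no ∂_3, so H_2 = 0.

As a check, the Euler characteristic is 10 − 30 + 20 = 0, which agrees with 1 − 1 + 0 = 0.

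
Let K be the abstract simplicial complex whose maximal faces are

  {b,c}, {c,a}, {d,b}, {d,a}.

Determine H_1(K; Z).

Order the vertices as a < b < c < d. Listing each simplex with vertices in this order, K has dimension 1 with simplices:

  0-simplices (4): a, b, c, d
  1-simplices (4): ac, ad, bc, bd

giving chain groups C_0 ≅ Z^4, C_1 ≅ Z^4.

∂_1: C_1 → C_0 is given by ∂[p,q] = [q] − [p].
The 4×4 boundary matrix has rank 3 and Smith normal form diag(1,1,1).

Reading off H_k = ker ∂_k / im ∂_{k+1}:

  H_1: rank ker ∂_1 − rank ∂_2 = (4 − 3) − 0 = 1, and there is no ∂_2, so H_1 = Z.

H_1 ≅ Z.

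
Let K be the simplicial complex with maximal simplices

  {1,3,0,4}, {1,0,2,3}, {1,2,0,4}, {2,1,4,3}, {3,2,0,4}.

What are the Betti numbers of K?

b_0 = 1, b_1 = 0, b_2 = 0, b_3 = 1.

Order the vertices as 0 < 1 < 2 < 3 < 4. Listing each simplex with vertices in this order, K has dimension 3 with simplices:

  0-simplices (5): [0], [1], [2], [3], [4]
  1-simplices (10): [0,1], [0,2], [0,3], [0,4], [1,2], [1,3], [1,4], [2,3], [2,4], [3,4]
  2-simplices (10): [0,1,2], [0,1,3], [0,1,4], [0,2,3], [0,2,4], [0,3,4], [1,2,3], [1,2,4], [1,3,4], [2,3,4]
  3-simplices (5): [0,1,2,3], [0,1,2,4], [0,1,3,4], [0,2,3,4], [1,2,3,4]

Hence C_0 ≅ Z^5, C_1 ≅ Z^10, C_2 ≅ Z^10, C_3 ≅ Z^5.

∂_1: C_1 → C_0 maps an edge to its endpoints' difference, ∂[p,q] = q − p. For instance
  ∂[1,3] = [3] − [1].
This gives a 5×10 integer matrix of rank 4; reducing to Smith normal form yields diagonal entries (1,1,1,1).

Boundary ∂_2: C_2 → C_1 maps a triangle to the signed sum of its edges. For instance
  ∂[1,2,4] = [2,4] − [1,4] + [1,2],
  ∂[0,1,4] = [1,4] − [0,4] + [0,1].
The resulting 10×10 matrix has rank 6, and its Smith normal form has invariant factors (1,1,1,1,1,1).

The boundary map ∂_3: C_3 → C_2 sends each 3-simplex σ to the alternating sum Σ_i (−1)^i (σ with its i-th vertex removed). For instance
  ∂[0,2,3,4] = [2,3,4] − [0,3,4] + [0,2,4] − [0,2,3],
  ∂[0,1,2,4] = [1,2,4] − [0,2,4] + [0,1,4] − [0,1,2].
The resulting 10×5 matrix has rank 4, and its Smith normal form has invariant factors (1,1,1,1).

Now H_k = ker ∂_k / im ∂_{k+1}, so:

  H_0: rank C_0 − rank ∂_1 = 5 − 4 = 1, and the invariant factors of ∂_1 are all 1, so H_0 ≅ Z.
  H_1: rank ker ∂_1 − rank ∂_2 = (10 − 4) − 6 = 0, and the invariant factors of ∂_2 are all 1, so H_1 ≅ 0.
  H_2: rank ker ∂_2 − rank ∂_3 = (10 − 6) − 4 = 0, and the invariant factors of ∂_3 are all 1, so H_2 ≅ 0.
  H_3: rank ker ∂_3 − rank ∂_4 = (5 − 4) − 0 = 1, and there is no ∂_4, so H_3 ≅ Z.

As a check, the Euler characteristic is 5 − 10 + 10 − 5 = 0, which agrees with 1 − 0 + 0 − 1 = 0.
(K is a triangulation of the 3-sphere S^3.)

Hence the Betti numbers are b_0 = 1, b_1 = 0, b_2 = 0, b_3 = 1.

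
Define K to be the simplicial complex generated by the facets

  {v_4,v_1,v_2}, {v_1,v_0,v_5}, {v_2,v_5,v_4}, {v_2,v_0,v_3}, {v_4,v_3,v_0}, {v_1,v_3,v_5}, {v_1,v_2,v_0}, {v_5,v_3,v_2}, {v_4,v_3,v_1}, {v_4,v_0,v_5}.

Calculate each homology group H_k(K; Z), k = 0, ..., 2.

K has 6 vertices, 15 edges, 10 triangles.
rank ∂_0 = 0, rank ∂_1 = 5 ⇒ b_0 = 6 − 0 − 5 = 1; all invariant factors of ∂_1 are 1 so no torsion. So H_0 ≅ Z.
rank ∂_1 = 5, rank ∂_2 = 10 ⇒ b_1 = 15 − 5 − 10 = 0; ∂_2 has invariant factor(s) [2] giving torsion. So H_1 ≅ Z_2.
rank ∂_2 = 10, rank ∂_3 = 0 ⇒ b_2 = 10 − 10 − 0 = 0. So H_2 ≅ 0.

H_0 = Z,  H_1 = Z_2,  H_2 = 0.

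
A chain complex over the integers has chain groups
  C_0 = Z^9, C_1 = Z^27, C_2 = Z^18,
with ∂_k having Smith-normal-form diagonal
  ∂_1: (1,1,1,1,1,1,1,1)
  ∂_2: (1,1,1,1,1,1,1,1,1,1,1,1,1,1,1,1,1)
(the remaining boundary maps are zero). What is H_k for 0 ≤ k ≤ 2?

H_0: b_0 = 9 − 0 − 8 = 1; torsion from ∂_1 factors > 1: none. So H_0 ≅ Z.
H_1: b_1 = 27 − 8 − 17 = 2; torsion from ∂_2 factors > 1: none. So H_1 ≅ Z^2.
H_2: b_2 = 18 − 17 − 0 = 1; torsion from ∂_3 factors > 1: none. So H_2 ≅ Z.

H_0 ≅ Z,  H_1 ≅ Z^2,  H_2 ≅ Z.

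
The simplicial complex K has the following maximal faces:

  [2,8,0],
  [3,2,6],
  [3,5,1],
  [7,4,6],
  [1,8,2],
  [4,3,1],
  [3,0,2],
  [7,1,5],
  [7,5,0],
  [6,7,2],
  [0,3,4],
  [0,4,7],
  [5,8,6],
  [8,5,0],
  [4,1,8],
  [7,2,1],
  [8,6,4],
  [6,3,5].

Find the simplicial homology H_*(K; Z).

Take the total order 0 < 1 < 2 < 3 < 4 < 5 < 6 < 7 < 8 on the vertex set. Then K (dimension 2) consists of the simplices:

  0-simplices (9): [0], [1], [2], [3], [4], [5], [6], [7], [8]
  1-simplices (27): (27 of them)
  2-simplices (18): [0,2,3], [0,2,8], [0,3,4], [0,4,7], [0,5,7], [0,5,8], [1,2,7], [1,2,8], [1,3,4], [1,3,5], [1,4,8], [1,5,7], [2,3,6], [2,6,7], [3,5,6], [4,6,7], [4,6,8], [5,6,8]

so the chain groups are C_0 ≅ Z^9, C_1 ≅ Z^27, C_2 ≅ Z^18.

Boundary ∂_1: C_1 → C_0 maps an edge to its endpoints' difference, ∂[p,q] = q − p. For instance
  ∂[2,3] = [3] − [2].
The resulting 9×27 matrix has rank 8, and its Smith normal form has invariant factors (1,1,1,1,1,1,1,1).

Boundary ∂_2: C_2 → C_1 sends each 2-simplex [p,q,r] to [q,r] − [p,r] + [p,q]. For instance
  ∂[0,2,3] = [2,3] − [0,3] + [0,2],
  ∂[0,2,8] = [2,8] − [0,8] + [0,2].
This gives a 27×18 integer matrix of rank 17; reducing to Smith normal form yields diagonal entries (1,1,1,1,1,1,1,1,1,1,1,1,1,1,1,1,1).

Reading off H_k = ker ∂_k / im ∂_{k+1}:

  H_0: rank C_0 − rank ∂_1 = 9 − 8 = 1, and the invariant factors of ∂_1 are all 1, so H_0 ≅ Z.
  H_1: rank ker ∂_1 − rank ∂_2 = (27 − 8) − 17 = 2, and the invariant factors of ∂_2 are all 1, so H_1 ≅ Z^2.
  H_2: rank ker ∂_2 − rank ∂_3 = (18 − 17) − 0 = 1, and there is no ∂_3, so H_2 ≅ Z.

As a check, the Euler characteristic is 9 − 27 + 18 = 0, which agrees with 1 − 2 + 1 = 0.

H_0 = Z,  H_1 = Z^2,  H_2 = Z.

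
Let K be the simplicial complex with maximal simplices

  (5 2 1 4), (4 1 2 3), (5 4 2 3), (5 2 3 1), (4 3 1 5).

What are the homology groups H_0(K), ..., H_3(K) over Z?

H_0 = Z,  H_1 = 0,  H_2 = 0,  H_3 = Z.

Order the vertices as 1 < 2 < 3 < 4 < 5. Listing each simplex with vertices in this order, K has dimension 3 with simplices:

  0-simplices (5): [1], [2], [3], [4], [5]
  1-simplices (10): [1,2], [1,3], [1,4], [1,5], [2,3], [2,4], [2,5], [3,4], [3,5], [4,5]
  2-simplices (10): [1,2,3], [1,2,4], [1,2,5], [1,3,4], [1,3,5], [1,4,5], [2,3,4], [2,3,5], [2,4,5], [3,4,5]
  3-simplices (5): [1,2,3,4], [1,2,3,5], [1,2,4,5], [1,3,4,5], [2,3,4,5]

giving chain groups C_0 ≅ Z^5, C_1 ≅ Z^10, C_2 ≅ Z^10, C_3 ≅ Z^5.

The boundary map ∂_1: C_1 → C_0 maps an edge to its endpoints' difference, ∂[p,q] = q − p. For instance
  ∂[1,4] = [4] − [1].
As a 5×10 matrix over Z this has rank 4, with invariant factors (1,1,1,1).

Boundary ∂_2: C_2 → C_1 sends each 2-simplex [p,q,r] to [q,r] − [p,r] + [p,q]. For instance
  ∂[1,2,4] = [2,4] − [1,4] + [1,2],
  ∂[1,3,4] = [3,4] − [1,4] + [1,3].
The 10×10 boundary matrix has rank 6 and Smith normal form diag(1,1,1,1,1,1).

∂_3: C_3 → C_2 sends each 3-simplex σ to the alternating sum Σ_i (−1)^i (σ with its i-th vertex removed). For instance
  ∂[1,3,4,5] = [3,4,5] − [1,4,5] + [1,3,5] − [1,3,4],
  ∂[1,2,4,5] = [2,4,5] − [1,4,5] + [1,2,5] − [1,2,4].
The 10×5 boundary matrix has rank 4 and Smith normal form diag(1,1,1,1).

Computing H_k = (kernel of ∂_k) / (image of ∂_{k+1}):

  H_0: rank C_0 − rank ∂_1 = 5 − 4 = 1, and the invariant factors of ∂_1 are all 1, so H_0 = Z.
  H_1: rank ker ∂_1 − rank ∂_2 = (10 − 4) − 6 = 0, and the invariant factors of ∂_2 are all 1, so H_1 = 0.
  H_2: rank ker ∂_2 − rank ∂_3 = (10 − 6) − 4 = 0, and the invariant factors of ∂_3 are all 1, so H_2 = 0.
  H_3: rank ker ∂_3 − rank ∂_4 = (5 − 4) − 0 = 1, and there is no ∂_4, so H_3 = Z.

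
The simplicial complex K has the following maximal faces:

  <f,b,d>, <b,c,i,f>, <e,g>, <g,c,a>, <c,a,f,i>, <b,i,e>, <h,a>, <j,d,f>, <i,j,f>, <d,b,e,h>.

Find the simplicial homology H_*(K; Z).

H_0 ≅ Z,  H_1 ≅ Z^2,  H_2 = 0,  H_3 = 0.

We work with the vertex ordering a < b < c < d < e < f < g < h < i < j. The simplices of K, each written with vertices in increasing order, are:

  0-simplices (10): a, b, c, d, e, f, g, h, i, j
  1-simplices (24): ac, af, ag, ah, ai, bc, bd, be, bf, bh, bi, cf, cg, ci, de, df, dh, dj, eg, eh, ei, fi, fj, ij
  2-simplices (16): acf, acg, aci, afi, bcf, bci, bde, bdf, bdh, beh, bei, bfi, cfi, deh, dfj, fij
  3-simplices (3): acfi, bcfi, bdeh

so the chain groups are C_0 ≅ Z^10, C_1 ≅ Z^24, C_2 ≅ Z^16, C_3 ≅ Z^3.

∂_1: C_1 → C_0 is given by ∂[p,q] = [q] − [p]. For instance
  ∂be = e − b.
As a 10×24 matrix over Z this has rank 9, with invariant factors (1,1,1,1,1,1,1,1,1).

The boundary map ∂_2: C_2 → C_1 acts by ∂[p,q,r] = [q,r] − [p,r] + [p,q]. For instance
  ∂bdh = dh − bh + bd,
  ∂bdf = df − bf + bd.
The 24×16 boundary matrix has rank 13 and Smith normal form diag(1,1,1,1,1,1,1,1,1,1,1,1,1).

∂_3: C_3 → C_2 sends each 3-simplex σ to the alternating sum Σ_i (−1)^i (σ with its i-th vertex removed). For instance
  ∂bdeh = deh − beh + bdh − bde,
  ∂acfi = cfi − afi + aci − acf.
The 16×3 boundary matrix has rank 3 and Smith normal form diag(1,1,1).

Computing H_k = (kernel of ∂_k) / (image of ∂_{k+1}):

  H_0: rank C_0 − rank ∂_1 = 10 − 9 = 1, and the invariant factors of ∂_1 are all 1, so H_0 = Z.
  H_1: rank ker ∂_1 − rank ∂_2 = (24 − 9) − 13 = 2, and the invariant factors of ∂_2 are all 1, so H_1 = Z^2.
  H_2: rank ker ∂_2 − rank ∂_3 = (16 − 13) − 3 = 0, and the invariant factors of ∂_3 are all 1, so H_2 = 0.
  H_3: rank ker ∂_3 − rank ∂_4 = (3 − 3) − 0 = 0, and there is no ∂_4, so H_3 = 0.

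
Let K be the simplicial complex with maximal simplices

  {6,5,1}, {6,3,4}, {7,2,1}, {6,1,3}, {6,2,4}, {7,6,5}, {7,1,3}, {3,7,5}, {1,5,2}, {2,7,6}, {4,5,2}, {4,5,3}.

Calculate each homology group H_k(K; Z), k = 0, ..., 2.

We work with the vertex ordering 1 < 2 < 3 < 4 < 5 < 6 < 7. The simplices of K, each written with vertices in increasing order, are:

  0-simplices (7): [1], [2], [3], [4], [5], [6], [7]
  1-simplices (18): [1,2], [1,3], [1,5], [1,6], [1,7], [2,4], [2,5], [2,6], [2,7], [3,4], [3,5], [3,6], [3,7], [4,5], [4,6], [5,6], [5,7], [6,7]
  2-simplices (12): [1,2,5], [1,2,7], [1,3,6], [1,3,7], [1,5,6], [2,4,5], [2,4,6], [2,6,7], [3,4,5], [3,4,6], [3,5,7], [5,6,7]

so the chain groups are C_0 ≅ Z^7, C_1 ≅ Z^18, C_2 ≅ Z^12.

∂_1: C_1 → C_0 is given by ∂[p,q] = [q] − [p]. For instance
  ∂[3,4] = [4] − [3].
The 7×18 boundary matrix has rank 6 and Smith normal form diag(1,1,1,1,1,1).

The boundary map ∂_2: C_2 → C_1 acts by ∂[p,q,r] = [q,r] − [p,r] + [p,q]. For instance
  ∂[3,5,7] = [5,7] − [3,7] + [3,5],
  ∂[5,6,7] = [6,7] − [5,7] + [5,6].
The 18×12 boundary matrix has rank 12 and Smith normal form diag(1,1,1,1,1,1,1,1,1,1,1,2).

Now H_k = ker ∂_k / im ∂_{k+1}, so:

  H_0: rank C_0 − rank ∂_1 = 7 − 6 = 1, and the invariant factors of ∂_1 are all 1, so H_0 = Z.
  H_1: rank ker ∂_1 − rank ∂_2 = (18 − 6) − 12 = 0, and ∂_2 has invariant factor 2 > 1, so H_1 = Z/2Z.
  H_2: rank ker ∂_2 − rank ∂_3 = (12 − 12) − 0 = 0, and there is no ∂_3, so H_2 = 0.

(K is a triangulation of the real projective plane RP^2.)

H_0 ≅ Z,  H_1 ≅ Z/2Z,  H_2 = 0.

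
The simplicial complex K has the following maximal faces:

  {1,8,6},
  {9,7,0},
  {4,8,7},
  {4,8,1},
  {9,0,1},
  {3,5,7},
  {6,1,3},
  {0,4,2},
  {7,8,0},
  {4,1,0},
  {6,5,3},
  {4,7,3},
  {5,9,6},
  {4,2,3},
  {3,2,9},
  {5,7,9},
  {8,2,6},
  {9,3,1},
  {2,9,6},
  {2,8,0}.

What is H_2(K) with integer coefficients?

We work with the vertex ordering 0 < 1 < 2 < 3 < 4 < 5 < 6 < 7 < 8 < 9. The simplices of K, each written with vertices in increasing order, are:

  0-simplices (10): [0], [1], [2], [3], [4], [5], [6], [7], [8], [9]
  1-simplices (30): (30 of them)
  2-simplices (20): (20 of them)

Hence C_0 ≅ Z^10, C_1 ≅ Z^30, C_2 ≅ Z^20.

The boundary map ∂_1: C_1 → C_0 is given by ∂[p,q] = [q] − [p].
The 10×30 boundary matrix has rank 9 and Smith normal form diag(1,1,1,1,1,1,1,1,1).

The boundary map ∂_2: C_2 → C_1 sends each 2-simplex [p,q,r] to [q,r] − [p,r] + [p,q]. For instance
  ∂[3,4,7] = [4,7] − [3,7] + [3,4],
  ∂[5,7,9] = [7,9] − [5,9] + [5,7].
The 30×20 boundary matrix has rank 20 and Smith normal form diag(1,1,1,1,1,1,1,1,1,1,1,1,1,1,1,1,1,1,1,2).

Computing H_k = (kernel of ∂_k) / (image of ∂_{k+1}):

  H_2: rank ker ∂_2 − rank ∂_3 = (20 − 20) − 0 = 0, and there is no ∂_3, so H_2 = 0.

H_2 ≅ 0.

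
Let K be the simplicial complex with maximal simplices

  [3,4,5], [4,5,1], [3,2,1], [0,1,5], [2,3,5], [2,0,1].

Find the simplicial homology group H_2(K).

Order the vertices as 0 < 1 < 2 < 3 < 4 < 5. Listing each simplex with vertices in this order, K has dimension 2 with simplices:

  0-simplices (6): [0], [1], [2], [3], [4], [5]
  1-simplices (12): [0,1], [0,2], [0,5], [1,2], [1,3], [1,4], [1,5], [2,3], [2,5], [3,4], [3,5], [4,5]
  2-simplices (6): [0,1,2], [0,1,5], [1,2,3], [1,4,5], [2,3,5], [3,4,5]

giving chain groups C_0 ≅ Z^6, C_1 ≅ Z^12, C_2 ≅ Z^6.

The boundary map ∂_1: C_1 → C_0 is given by ∂[p,q] = [q] − [p].
This gives a 6×12 integer matrix of rank 5; reducing to Smith normal form yields diagonal entries (1,1,1,1,1).

∂_2: C_2 → C_1 acts by ∂[p,q,r] = [q,r] − [p,r] + [p,q]. For instance
  ∂[0,1,2] = [1,2] − [0,2] + [0,1],
  ∂[3,4,5] = [4,5] − [3,5] + [3,4].
This gives a 12×6 integer matrix of rank 6; reducing to Smith normal form yields diagonal entries (1,1,1,1,1,1).

Reading off H_k = ker ∂_k / im ∂_{k+1}:

  H_2: rank ker ∂_2 − rank ∂_3 = (6 − 6) − 0 = 0, and there is no ∂_3, so H_2 ≅ 0.

H_2 ≅ 0.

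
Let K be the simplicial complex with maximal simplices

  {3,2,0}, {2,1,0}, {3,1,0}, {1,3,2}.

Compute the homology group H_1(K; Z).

H_1 ≅ 0.

Fix the vertex order 0 < 1 < 2 < 3 and write every simplex with vertices in increasing order. Then dim K = 2 and the simplices of K are:

  0-simplices (4): [0], [1], [2], [3]
  1-simplices (6): [0,1], [0,2], [0,3], [1,2], [1,3], [2,3]
  2-simplices (4): [0,1,2], [0,1,3], [0,2,3], [1,2,3]

Hence C_0 ≅ Z^4, C_1 ≅ Z^6, C_2 ≅ Z^4.

Boundary ∂_1: C_1 → C_0 is given by ∂[p,q] = [q] − [p]. For instance
  ∂[1,3] = [3] − [1].
As a 4×6 matrix over Z this has rank 3, with invariant factors (1,1,1).

∂_2: C_2 → C_1 acts by ∂[p,q,r] = [q,r] − [p,r] + [p,q]. For instance
  ∂[1,2,3] = [2,3] − [1,3] + [1,2],
  ∂[0,1,3] = [1,3] − [0,3] + [0,1].
The resulting 6×4 matrix has rank 3, and its Smith normal form has invariant factors (1,1,1).

Computing H_k = (kernel of ∂_k) / (image of ∂_{k+1}):

  H_1: rank ker ∂_1 − rank ∂_2 = (6 − 3) − 3 = 0, and the invariant factors of ∂_2 are all 1, so H_1 = 0.

(K is a triangulation of the 2-sphere S^2.)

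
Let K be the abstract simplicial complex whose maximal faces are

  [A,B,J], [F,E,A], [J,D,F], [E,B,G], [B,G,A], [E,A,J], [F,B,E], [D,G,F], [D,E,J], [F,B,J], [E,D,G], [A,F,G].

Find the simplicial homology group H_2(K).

H_2 ≅ 0.

K has 7 vertices, 18 edges, 12 triangles.
rank ∂_2 = 12, rank ∂_3 = 0 ⇒ b_2 = 12 − 12 − 0 = 0. So H_2 = 0.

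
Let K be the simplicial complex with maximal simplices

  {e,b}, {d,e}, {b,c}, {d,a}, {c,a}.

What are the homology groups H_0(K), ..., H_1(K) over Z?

Take the total order a < b < c < d < e on the vertex set. Then K (dimension 1) consists of the simplices:

  0-simplices (5): a, b, c, d, e
  1-simplices (5): ac, ad, bc, be, de

giving chain groups C_0 ≅ Z^5, C_1 ≅ Z^5.

∂_1: C_1 → C_0 sends each edge [p,q] (with p < q) to q − p. For instance
  ∂de = e − d.
The 5×5 boundary matrix has rank 4 and Smith normal form diag(1,1,1,1).

From H_k ≅ ker(∂_k) / im(∂_{k+1}) we obtain:

  H_0: rank C_0 − rank ∂_1 = 5 − 4 = 1, and the invariant factors of ∂_1 are all 1, so H_0 ≅ Z.
  H_1: rank ker ∂_1 − rank ∂_2 = (5 − 4) − 0 = 1, and there is no ∂_2, so H_1 ≅ Z.

H_0 = Z,  H_1 = Z.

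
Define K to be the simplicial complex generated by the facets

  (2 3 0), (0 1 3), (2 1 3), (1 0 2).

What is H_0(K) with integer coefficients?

H_0 ≅ Z.

Order the vertices as 0 < 1 < 2 < 3. Listing each simplex with vertices in this order, K has dimension 2 with simplices:

  0-simplices (4): [0], [1], [2], [3]
  1-simplices (6): [0,1], [0,2], [0,3], [1,2], [1,3], [2,3]
  2-simplices (4): [0,1,2], [0,1,3], [0,2,3], [1,2,3]

so the chain groups are C_0 ≅ Z^4, C_1 ≅ Z^6, C_2 ≅ Z^4.

∂_1: C_1 → C_0 sends each edge [p,q] (with p < q) to q − p. For instance
  ∂[2,3] = [3] − [2].
The 4×6 boundary matrix has rank 3 and Smith normal form diag(1,1,1).

The boundary map ∂_2: C_2 → C_1 maps a triangle to the signed sum of its edges. For instance
  ∂[0,2,3] = [2,3] − [0,3] + [0,2],
  ∂[0,1,2] = [1,2] − [0,2] + [0,1].
This gives a 6×4 integer matrix of rank 3; reducing to Smith normal form yields diagonal entries (1,1,1).

Now H_k = ker ∂_k / im ∂_{k+1}, so:

  H_0: rank C_0 − rank ∂_1 = 4 − 3 = 1, and the invariant factors of ∂_1 are all 1, so H_0 = Z.

(K is a triangulation of the 2-sphere S^2.)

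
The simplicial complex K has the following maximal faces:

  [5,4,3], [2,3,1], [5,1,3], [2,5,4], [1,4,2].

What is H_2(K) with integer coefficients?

Take the total order 1 < 2 < 3 < 4 < 5 on the vertex set. Then K (dimension 2) consists of the simplices:

  0-simplices (5): [1], [2], [3], [4], [5]
  1-simplices (10): [1,2], [1,3], [1,4], [1,5], [2,3], [2,4], [2,5], [3,4], [3,5], [4,5]
  2-simplices (5): [1,2,3], [1,2,4], [1,3,5], [2,4,5], [3,4,5]

giving chain groups C_0 ≅ Z^5, C_1 ≅ Z^10, C_2 ≅ Z^5.

∂_1: C_1 → C_0 is given by ∂[p,q] = [q] − [p].
The 5×10 boundary matrix has rank 4 and Smith normal form diag(1,1,1,1).

Boundary ∂_2: C_2 → C_1 sends each 2-simplex [p,q,r] to [q,r] − [p,r] + [p,q]. For instance
  ∂[1,2,3] = [2,3] − [1,3] + [1,2],
  ∂[2,4,5] = [4,5] − [2,5] + [2,4].
The resulting 10×5 matrix has rank 5, and its Smith normal form has invariant factors (1,1,1,1,1).

Reading off H_k = ker ∂_k / im ∂_{k+1}:

  H_2: rank ker ∂_2 − rank ∂_3 = (5 − 5) − 0 = 0, and there is no ∂_3, so H_2 = 0.

(K is a triangulation of the Möbius band.)

H_2 ≅ 0.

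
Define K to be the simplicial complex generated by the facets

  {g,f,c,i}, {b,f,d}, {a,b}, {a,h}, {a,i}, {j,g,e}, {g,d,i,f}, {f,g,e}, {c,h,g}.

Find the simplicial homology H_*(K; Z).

H_0 ≅ Z,  H_1 ≅ Z^2,  H_2 = 0,  H_3 = 0.

Fix the vertex order a < b < c < d < e < f < g < h < i < j and write every simplex with vertices in increasing order. Then dim K = 3 and the simplices of K are:

  0-simplices (10): a, b, c, d, e, f, g, h, i, j
  1-simplices (20): ab, ah, ai, bd, bf, cf, cg, ch, ci, df, dg, di, ef, eg, ej, fg, fi, gh, gi, gj
  2-simplices (11): bdf, cfg, cfi, cgh, cgi, dfg, dfi, dgi, efg, egj, fgi
  3-simplices (2): cfgi, dfgi

so the chain groups are C_0 ≅ Z^10, C_1 ≅ Z^20, C_2 ≅ Z^11, C_3 ≅ Z^2.

Boundary ∂_1: C_1 → C_0 sends each edge [p,q] (with p < q) to q − p.
As a 10×20 matrix over Z this has rank 9, with invariant factors (1,1,1,1,1,1,1,1,1).

The boundary map ∂_2: C_2 → C_1 acts by ∂[p,q,r] = [q,r] − [p,r] + [p,q]. For instance
  ∂cgh = gh − ch + cg,
  ∂dfi = fi − di + df.
This gives a 20×11 integer matrix of rank 9; reducing to Smith normal form yields diagonal entries (1,1,1,1,1,1,1,1,1).

Boundary ∂_3: C_3 → C_2 sends each 3-simplex σ to the alternating sum Σ_i (−1)^i (σ with its i-th vertex removed). For instance
  ∂cfgi = fgi − cgi + cfi − cfg,
  ∂dfgi = fgi − dgi + dfi − dfg.
The resulting 11×2 matrix has rank 2, and its Smith normal form has invariant factors (1,1).

Now H_k = ker ∂_k / im ∂_{k+1}, so:

  H_0: rank C_0 − rank ∂_1 = 10 − 9 = 1, and the invariant factors of ∂_1 are all 1, so H_0 ≅ Z.
  H_1: rank ker ∂_1 − rank ∂_2 = (20 − 9) − 9 = 2, and the invariant factors of ∂_2 are all 1, so H_1 ≅ Z^2.
  H_2: rank ker ∂_2 − rank ∂_3 = (11 − 9) − 2 = 0, and the invariant factors of ∂_3 are all 1, so H_2 ≅ 0.
  H_3: rank ker ∂_3 − rank ∂_4 = (2 − 2) − 0 = 0, and there is no ∂_4, so H_3 ≅ 0.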